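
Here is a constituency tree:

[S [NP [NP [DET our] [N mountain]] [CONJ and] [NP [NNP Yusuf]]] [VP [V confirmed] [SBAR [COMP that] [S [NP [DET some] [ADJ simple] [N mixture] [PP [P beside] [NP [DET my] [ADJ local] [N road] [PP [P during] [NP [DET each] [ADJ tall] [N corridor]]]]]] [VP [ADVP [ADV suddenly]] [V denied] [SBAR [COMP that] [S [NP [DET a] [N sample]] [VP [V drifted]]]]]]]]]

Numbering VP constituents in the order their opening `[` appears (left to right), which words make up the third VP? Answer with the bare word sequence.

drifted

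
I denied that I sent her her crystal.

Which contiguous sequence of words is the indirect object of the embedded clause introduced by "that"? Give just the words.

her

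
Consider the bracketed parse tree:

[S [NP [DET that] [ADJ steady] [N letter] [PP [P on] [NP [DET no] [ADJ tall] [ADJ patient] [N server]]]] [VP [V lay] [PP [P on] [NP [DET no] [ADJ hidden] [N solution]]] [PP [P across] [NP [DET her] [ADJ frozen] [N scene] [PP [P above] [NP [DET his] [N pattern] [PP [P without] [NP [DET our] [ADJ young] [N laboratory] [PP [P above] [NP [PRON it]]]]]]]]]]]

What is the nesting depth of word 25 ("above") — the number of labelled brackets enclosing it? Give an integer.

The word sits inside P, which is inside PP, inside NP, inside PP, inside NP, inside PP, inside NP, inside PP, inside VP, inside S — 10 brackets in all.

10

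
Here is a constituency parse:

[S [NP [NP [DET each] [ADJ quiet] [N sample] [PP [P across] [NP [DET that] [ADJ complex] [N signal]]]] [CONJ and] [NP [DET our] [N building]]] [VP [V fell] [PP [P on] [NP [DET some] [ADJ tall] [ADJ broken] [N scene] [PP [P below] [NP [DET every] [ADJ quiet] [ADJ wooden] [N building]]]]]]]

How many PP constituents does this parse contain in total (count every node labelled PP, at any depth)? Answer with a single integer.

3

Scanning left to right, an opening `[PP` appears at word positions 4, 12, 17 — 3 in total.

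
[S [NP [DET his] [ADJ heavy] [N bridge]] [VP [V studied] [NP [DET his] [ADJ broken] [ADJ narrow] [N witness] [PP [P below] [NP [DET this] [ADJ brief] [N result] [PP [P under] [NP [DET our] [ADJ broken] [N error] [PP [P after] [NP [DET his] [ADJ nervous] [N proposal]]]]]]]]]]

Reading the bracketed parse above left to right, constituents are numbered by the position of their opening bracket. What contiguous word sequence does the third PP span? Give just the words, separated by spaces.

In left-to-right order the PP constituents are "below this brief result under our broken error after his nervous proposal"; "under our broken error after his nervous proposal"; "after his nervous proposal". Number 3 is "after his nervous proposal".

after his nervous proposal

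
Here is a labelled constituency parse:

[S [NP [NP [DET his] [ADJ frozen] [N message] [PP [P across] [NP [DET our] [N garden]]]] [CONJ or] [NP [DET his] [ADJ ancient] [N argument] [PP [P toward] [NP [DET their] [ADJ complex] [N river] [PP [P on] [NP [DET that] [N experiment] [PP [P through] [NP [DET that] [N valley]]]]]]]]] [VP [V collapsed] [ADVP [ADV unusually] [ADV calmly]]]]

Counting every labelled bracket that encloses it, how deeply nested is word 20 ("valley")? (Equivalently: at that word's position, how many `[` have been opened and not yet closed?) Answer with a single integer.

The word sits inside N, which is inside NP, inside PP, inside NP, inside PP, inside NP, inside PP, inside NP, inside NP, inside S — 10 brackets in all.

10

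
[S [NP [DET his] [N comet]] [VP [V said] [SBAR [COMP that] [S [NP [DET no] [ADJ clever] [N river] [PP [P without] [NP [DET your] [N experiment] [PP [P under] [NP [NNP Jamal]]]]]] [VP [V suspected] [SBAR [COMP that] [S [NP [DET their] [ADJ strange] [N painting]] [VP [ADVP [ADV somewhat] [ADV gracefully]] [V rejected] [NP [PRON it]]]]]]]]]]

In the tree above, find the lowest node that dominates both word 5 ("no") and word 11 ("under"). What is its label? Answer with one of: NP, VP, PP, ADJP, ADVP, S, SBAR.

Word 5 lies under S → VP → SBAR → S → NP → DET; word 11 lies under S → VP → SBAR → S → NP → PP → NP → PP → P. The lowest shared node is the NP.

NP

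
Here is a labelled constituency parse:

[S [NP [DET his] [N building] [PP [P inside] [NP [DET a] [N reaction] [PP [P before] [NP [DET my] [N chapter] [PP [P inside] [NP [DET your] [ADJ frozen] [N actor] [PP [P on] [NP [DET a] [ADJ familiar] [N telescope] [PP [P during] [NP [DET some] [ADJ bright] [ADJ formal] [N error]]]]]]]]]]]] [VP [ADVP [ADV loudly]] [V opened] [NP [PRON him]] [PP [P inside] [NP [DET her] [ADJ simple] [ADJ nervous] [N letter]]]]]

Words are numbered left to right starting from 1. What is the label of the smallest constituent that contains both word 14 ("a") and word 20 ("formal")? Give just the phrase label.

Both words fall inside [NP a familiar telescope during some bright formal error] (words 14–21), and no smaller constituent contains them both. Label: NP.

NP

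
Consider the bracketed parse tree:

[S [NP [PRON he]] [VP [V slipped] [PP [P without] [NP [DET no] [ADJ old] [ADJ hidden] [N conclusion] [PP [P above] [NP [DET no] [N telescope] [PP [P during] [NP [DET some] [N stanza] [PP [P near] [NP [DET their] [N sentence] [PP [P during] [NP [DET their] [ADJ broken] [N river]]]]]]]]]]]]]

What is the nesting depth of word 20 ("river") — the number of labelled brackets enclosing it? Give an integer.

Counting open brackets not yet closed at "river": [S [VP [PP [NP [PP [NP [PP [NP [PP [NP [PP [NP [N = 13.

13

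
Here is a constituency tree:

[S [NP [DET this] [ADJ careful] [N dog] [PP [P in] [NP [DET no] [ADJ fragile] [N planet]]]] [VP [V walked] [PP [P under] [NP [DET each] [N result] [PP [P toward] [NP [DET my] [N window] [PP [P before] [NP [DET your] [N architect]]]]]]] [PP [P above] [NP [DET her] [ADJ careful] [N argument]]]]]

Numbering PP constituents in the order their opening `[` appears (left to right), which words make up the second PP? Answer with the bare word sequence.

under each result toward my window before your architect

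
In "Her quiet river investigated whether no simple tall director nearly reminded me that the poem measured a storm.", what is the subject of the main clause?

her quiet river

In the main clause the verb is "investigated"; the NP preceding it, "her quiet river", is the subject.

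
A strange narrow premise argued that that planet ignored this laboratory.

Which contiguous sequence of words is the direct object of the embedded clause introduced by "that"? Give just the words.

this laboratory

"ignored" heads the VP of the embedded clause introduced by "that", and "this laboratory" is its direct object.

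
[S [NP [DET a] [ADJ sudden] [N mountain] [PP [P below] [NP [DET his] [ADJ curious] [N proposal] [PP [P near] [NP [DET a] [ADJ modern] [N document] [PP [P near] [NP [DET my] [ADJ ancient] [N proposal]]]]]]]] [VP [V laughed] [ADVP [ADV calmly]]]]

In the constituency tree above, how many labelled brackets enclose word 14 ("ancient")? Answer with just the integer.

9

Path from the root down to the word: S → NP → PP → NP → PP → NP → PP → NP → ADJ. That is 9 enclosing brackets.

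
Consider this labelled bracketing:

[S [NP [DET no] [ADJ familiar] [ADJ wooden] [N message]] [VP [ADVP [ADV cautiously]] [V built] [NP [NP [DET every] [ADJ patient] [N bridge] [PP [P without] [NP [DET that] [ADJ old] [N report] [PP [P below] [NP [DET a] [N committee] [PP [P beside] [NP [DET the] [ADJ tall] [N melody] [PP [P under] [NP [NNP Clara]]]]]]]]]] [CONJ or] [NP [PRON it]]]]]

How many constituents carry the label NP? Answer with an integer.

8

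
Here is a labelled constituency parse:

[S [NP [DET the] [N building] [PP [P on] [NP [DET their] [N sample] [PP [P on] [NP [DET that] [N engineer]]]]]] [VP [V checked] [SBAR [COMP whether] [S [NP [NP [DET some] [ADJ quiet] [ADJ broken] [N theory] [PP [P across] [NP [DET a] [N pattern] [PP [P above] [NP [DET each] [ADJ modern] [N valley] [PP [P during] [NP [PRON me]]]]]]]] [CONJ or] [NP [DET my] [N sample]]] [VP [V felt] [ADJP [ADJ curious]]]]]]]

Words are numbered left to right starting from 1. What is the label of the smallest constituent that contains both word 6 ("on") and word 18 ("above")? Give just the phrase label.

S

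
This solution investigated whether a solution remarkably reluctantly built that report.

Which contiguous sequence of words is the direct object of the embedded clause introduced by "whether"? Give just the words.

that report

"built" heads the VP of the embedded clause introduced by "whether", and "that report" is its direct object.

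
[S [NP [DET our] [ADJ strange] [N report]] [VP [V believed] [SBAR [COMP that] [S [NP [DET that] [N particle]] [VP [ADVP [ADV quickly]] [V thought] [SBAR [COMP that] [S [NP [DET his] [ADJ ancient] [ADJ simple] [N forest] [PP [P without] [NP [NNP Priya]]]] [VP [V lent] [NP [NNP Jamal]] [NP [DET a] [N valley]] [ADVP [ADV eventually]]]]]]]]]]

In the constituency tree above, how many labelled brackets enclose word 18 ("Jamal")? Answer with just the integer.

The word sits inside NNP, which is inside NP, inside VP, inside S, inside SBAR, inside VP, inside S, inside SBAR, inside VP, inside S — 10 brackets in all.

10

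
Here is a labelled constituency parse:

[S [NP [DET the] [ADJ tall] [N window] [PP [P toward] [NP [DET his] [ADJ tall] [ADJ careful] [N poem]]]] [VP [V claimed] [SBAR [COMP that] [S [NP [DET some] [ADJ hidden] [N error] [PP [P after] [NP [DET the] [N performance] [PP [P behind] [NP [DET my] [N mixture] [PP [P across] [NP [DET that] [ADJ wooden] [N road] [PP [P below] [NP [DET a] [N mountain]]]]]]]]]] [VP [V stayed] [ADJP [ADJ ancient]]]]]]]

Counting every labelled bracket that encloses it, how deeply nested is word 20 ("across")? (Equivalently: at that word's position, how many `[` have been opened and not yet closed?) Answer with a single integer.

11

Path from the root down to the word: S → VP → SBAR → S → NP → PP → NP → PP → NP → PP → P. That is 11 enclosing brackets.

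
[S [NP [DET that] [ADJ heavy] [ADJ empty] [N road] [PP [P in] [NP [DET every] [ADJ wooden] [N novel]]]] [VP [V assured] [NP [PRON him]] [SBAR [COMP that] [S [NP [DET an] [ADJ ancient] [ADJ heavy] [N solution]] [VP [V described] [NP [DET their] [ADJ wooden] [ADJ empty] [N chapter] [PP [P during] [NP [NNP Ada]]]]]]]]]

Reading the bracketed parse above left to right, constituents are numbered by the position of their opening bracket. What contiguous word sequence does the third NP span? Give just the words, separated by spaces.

him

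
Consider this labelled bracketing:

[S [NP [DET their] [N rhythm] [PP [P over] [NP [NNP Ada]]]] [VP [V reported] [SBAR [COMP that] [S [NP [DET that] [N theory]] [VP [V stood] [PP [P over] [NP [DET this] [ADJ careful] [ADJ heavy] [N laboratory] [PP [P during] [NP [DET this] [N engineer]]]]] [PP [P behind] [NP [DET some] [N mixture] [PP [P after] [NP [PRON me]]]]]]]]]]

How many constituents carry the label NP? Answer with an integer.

The NP constituents are: [NP their rhythm over Ada]; [NP Ada]; [NP that theory]; [NP this careful heavy laboratory during this engineer]; [NP this engineer]; [NP some mixture after me] …. Total: 7.

7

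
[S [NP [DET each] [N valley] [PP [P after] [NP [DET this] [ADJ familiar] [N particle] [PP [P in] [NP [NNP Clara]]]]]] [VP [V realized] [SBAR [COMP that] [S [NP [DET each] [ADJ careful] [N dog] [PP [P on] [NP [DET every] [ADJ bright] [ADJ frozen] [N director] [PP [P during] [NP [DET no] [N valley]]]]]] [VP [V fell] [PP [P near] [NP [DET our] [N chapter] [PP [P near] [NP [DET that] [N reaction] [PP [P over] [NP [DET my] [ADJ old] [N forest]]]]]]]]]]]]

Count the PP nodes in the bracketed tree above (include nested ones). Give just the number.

Scanning left to right, an opening `[PP` appears at word positions 3, 7, 14, 19, 23, 26, 29 — 7 in total.

7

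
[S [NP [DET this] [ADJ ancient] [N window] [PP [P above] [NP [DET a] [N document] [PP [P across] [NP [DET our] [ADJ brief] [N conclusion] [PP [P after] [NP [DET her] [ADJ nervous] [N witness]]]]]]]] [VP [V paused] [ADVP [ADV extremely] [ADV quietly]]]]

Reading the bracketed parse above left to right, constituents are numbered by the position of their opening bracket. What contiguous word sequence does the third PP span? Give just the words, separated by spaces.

after her nervous witness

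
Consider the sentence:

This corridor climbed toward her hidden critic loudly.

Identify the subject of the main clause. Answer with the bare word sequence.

this corridor

The subject of the main clause is the NP immediately before the verb "climbed": "this corridor".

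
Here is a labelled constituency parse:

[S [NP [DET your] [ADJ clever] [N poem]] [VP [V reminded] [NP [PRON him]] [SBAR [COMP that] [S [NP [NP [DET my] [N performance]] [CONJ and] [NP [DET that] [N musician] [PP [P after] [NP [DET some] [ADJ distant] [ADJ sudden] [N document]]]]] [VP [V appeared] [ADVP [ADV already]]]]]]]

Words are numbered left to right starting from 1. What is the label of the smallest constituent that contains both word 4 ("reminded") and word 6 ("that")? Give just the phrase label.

The smallest bracket enclosing both words is [VP reminded him that my performance and that musician after some distant sudden document appeared already], so the label is VP.

VP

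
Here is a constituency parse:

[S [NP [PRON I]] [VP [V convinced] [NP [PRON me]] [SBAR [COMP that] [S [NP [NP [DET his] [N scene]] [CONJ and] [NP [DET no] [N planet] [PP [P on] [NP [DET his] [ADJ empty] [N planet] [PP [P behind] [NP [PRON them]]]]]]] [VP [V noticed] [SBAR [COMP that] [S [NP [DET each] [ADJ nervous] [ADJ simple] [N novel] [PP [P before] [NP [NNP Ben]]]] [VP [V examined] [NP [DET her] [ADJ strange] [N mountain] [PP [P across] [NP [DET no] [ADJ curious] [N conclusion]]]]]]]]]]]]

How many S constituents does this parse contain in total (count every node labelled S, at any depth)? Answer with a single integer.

The S constituents are: [S I convinced me that his scene and no planet on his empty planet behind them noticed that each nervous simple novel before Ben examined her strange mountain across no curious conclusion]; [S his scene and no planet on his empty planet behind them noticed that each nervous simple novel before Ben examined her strange mountain across no curious conclusion]; [S each nervous simple novel before Ben examined her strange mountain across no curious conclusion]. Total: 3.

3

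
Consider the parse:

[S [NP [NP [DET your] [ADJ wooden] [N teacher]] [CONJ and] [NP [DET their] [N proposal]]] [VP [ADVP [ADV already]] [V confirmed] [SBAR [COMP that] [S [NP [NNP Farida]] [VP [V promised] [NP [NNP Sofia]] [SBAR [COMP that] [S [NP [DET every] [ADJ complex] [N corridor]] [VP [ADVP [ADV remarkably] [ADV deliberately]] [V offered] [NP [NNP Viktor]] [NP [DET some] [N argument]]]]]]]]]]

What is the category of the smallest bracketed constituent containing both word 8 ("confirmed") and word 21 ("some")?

Both words fall inside [VP already confirmed that Farida promised Sofia that every complex corridor remarkably deliberately offered Viktor some argument] (words 7–22), and no smaller constituent contains them both. Label: VP.

VP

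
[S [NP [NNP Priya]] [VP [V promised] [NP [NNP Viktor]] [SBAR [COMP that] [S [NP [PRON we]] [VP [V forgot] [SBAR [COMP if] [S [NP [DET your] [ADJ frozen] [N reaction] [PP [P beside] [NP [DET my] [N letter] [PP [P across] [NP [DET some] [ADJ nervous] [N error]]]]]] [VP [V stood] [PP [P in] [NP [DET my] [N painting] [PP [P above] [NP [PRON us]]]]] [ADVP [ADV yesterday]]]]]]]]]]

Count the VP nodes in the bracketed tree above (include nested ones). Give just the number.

Scanning left to right, an opening `[VP` appears at word positions 2, 6, 18 — 3 in total.

3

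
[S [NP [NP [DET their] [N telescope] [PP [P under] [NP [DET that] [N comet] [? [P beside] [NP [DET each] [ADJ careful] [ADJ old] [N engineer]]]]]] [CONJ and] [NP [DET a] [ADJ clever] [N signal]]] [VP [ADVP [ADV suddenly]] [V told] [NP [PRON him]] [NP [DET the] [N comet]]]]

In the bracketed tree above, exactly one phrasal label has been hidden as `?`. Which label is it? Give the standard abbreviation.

PP

A constituent whose immediate children are P 'beside', NP is a prepositional phrase: PP.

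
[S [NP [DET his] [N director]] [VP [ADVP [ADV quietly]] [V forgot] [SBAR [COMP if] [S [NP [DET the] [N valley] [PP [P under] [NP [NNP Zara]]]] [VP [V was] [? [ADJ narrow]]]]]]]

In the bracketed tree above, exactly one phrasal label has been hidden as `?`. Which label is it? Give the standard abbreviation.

A constituent whose immediate children are ADJ 'narrow' is an adjective phrase: ADJP.

ADJP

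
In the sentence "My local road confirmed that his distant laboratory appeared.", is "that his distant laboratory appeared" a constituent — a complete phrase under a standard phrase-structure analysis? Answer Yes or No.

These words form the whole subordinate clause headed by "that", so yes — one constituent.

Yes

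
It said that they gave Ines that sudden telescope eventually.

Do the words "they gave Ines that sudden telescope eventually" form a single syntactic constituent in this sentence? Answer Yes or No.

Yes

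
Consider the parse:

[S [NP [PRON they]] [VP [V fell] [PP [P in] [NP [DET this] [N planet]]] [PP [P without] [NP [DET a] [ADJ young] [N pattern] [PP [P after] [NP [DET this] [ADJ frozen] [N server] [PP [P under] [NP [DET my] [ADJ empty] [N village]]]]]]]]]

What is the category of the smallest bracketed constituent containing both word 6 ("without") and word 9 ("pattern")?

Word 6 lies under S → VP → PP → P; word 9 lies under S → VP → PP → NP → N. The lowest shared node is the PP.

PP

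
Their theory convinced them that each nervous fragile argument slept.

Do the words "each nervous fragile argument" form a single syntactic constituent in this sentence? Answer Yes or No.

Yes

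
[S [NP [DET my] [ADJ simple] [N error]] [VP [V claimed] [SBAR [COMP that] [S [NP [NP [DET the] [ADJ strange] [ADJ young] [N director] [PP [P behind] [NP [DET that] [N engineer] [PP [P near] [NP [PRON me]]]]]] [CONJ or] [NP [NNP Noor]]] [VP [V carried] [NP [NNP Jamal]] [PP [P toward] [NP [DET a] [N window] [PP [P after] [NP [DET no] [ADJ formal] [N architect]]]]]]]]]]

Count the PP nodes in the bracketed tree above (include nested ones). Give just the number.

4

Listing each PP by its span: [PP behind that engineer near me]; [PP near me]; [PP toward a window after no formal architect]; [PP after no formal architect] — that makes 4.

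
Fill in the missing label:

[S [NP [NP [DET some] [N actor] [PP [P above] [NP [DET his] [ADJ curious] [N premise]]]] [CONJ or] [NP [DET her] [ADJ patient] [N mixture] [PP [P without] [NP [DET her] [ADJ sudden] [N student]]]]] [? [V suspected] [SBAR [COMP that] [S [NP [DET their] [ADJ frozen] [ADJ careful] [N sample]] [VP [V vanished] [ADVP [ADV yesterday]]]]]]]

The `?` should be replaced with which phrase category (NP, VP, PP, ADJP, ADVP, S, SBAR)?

Looking at what the `?` directly dominates — V 'suspected', SBAR — this is a verb phrase (VP).

VP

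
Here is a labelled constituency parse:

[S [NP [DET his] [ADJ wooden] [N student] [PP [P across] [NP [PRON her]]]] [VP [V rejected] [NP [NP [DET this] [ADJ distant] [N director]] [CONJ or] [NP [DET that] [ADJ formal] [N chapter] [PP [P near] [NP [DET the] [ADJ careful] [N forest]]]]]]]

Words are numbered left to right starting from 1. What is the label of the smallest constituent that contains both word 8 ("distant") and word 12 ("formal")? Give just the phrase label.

NP

Word 8 lies under S → VP → NP → NP → ADJ; word 12 lies under S → VP → NP → NP → ADJ. The lowest shared node is the NP.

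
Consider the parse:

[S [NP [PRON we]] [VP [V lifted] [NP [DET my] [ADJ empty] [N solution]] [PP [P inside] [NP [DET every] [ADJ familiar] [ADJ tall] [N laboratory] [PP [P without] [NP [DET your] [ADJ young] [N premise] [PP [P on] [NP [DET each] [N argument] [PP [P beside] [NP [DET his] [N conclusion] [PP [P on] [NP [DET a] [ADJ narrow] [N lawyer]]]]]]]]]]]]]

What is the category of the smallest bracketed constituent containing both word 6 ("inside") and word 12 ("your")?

Word 6 lies under S → VP → PP → P; word 12 lies under S → VP → PP → NP → PP → NP → DET. The lowest shared node is the PP.

PP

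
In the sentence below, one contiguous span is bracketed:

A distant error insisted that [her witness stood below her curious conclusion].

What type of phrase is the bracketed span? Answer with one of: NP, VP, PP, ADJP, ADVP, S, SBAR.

S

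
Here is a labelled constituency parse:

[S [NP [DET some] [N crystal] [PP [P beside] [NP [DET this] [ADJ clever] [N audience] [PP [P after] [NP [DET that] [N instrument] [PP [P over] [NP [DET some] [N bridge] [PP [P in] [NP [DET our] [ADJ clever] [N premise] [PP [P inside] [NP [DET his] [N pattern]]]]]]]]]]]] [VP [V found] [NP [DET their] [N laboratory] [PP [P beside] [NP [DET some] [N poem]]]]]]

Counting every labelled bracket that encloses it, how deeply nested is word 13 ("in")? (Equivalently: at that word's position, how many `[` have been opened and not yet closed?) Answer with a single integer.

Counting open brackets not yet closed at "in": [S [NP [PP [NP [PP [NP [PP [NP [PP [P = 10.

10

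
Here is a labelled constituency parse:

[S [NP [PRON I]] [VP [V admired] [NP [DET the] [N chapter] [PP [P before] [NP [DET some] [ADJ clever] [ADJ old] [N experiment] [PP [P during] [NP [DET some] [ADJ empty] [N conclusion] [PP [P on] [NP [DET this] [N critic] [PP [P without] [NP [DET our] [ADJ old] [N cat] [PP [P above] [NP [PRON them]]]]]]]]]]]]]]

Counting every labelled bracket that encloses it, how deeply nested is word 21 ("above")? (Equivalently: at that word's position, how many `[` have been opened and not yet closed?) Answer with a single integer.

13

The word sits inside P, which is inside PP, inside NP, inside PP, inside NP, inside PP, inside NP, inside PP, inside NP, inside PP, inside NP, inside VP, inside S — 13 brackets in all.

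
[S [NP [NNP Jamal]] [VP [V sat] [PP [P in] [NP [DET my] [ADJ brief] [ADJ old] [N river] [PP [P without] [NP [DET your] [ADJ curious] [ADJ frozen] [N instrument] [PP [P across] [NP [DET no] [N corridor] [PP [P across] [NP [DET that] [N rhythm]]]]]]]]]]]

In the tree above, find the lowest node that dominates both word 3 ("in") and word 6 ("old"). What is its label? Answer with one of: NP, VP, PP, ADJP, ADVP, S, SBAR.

Word 3 lies under S → VP → PP → P; word 6 lies under S → VP → PP → NP → ADJ. The lowest shared node is the PP.

PP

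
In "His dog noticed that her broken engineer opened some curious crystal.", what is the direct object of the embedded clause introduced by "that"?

some curious crystal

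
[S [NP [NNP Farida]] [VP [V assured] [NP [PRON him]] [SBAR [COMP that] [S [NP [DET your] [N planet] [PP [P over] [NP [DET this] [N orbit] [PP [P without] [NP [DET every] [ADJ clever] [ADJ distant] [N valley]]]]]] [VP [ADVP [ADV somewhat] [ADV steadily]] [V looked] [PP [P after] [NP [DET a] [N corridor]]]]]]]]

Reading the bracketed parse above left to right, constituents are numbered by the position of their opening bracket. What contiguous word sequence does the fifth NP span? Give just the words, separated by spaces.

In left-to-right order the NP constituents are "Farida"; "him"; "your planet over this orbit without every clever distant valley"; "this orbit without every clever distant valley"; "every clever distant valley"; "a corridor". Number 5 is "every clever distant valley".

every clever distant valley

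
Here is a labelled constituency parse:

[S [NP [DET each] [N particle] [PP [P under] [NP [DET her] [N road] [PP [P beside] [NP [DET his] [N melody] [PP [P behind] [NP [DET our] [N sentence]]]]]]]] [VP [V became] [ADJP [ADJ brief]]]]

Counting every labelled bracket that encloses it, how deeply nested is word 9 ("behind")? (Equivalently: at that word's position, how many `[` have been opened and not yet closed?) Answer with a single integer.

8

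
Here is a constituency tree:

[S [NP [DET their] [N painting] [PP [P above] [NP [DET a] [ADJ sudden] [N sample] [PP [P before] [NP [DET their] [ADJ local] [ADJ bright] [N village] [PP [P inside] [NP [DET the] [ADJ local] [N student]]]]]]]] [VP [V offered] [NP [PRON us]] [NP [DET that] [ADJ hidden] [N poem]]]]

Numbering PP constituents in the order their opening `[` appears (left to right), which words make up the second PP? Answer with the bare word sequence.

before their local bright village inside the local student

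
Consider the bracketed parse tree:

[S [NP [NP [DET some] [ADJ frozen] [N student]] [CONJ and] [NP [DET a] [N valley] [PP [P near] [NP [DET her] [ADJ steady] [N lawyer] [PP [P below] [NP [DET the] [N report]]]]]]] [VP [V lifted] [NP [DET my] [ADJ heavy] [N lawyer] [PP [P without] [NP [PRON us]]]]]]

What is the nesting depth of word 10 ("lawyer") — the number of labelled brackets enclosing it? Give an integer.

The word sits inside N, which is inside NP, inside PP, inside NP, inside NP, inside S — 6 brackets in all.

6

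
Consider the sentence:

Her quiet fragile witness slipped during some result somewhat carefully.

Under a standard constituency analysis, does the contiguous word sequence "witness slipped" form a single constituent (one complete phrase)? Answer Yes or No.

No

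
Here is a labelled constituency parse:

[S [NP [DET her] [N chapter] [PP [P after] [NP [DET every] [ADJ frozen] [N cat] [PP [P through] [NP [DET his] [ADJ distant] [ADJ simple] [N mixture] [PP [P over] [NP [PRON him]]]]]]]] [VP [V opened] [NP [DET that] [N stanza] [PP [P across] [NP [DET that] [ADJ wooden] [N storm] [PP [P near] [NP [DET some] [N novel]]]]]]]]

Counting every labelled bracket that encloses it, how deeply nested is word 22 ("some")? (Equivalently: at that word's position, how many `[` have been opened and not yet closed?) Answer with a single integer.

8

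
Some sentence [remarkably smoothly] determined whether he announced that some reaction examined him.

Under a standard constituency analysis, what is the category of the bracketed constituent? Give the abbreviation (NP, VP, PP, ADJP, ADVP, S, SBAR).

ADVP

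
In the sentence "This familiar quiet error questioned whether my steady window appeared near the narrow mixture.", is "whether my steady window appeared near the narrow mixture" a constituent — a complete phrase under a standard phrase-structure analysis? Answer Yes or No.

Yes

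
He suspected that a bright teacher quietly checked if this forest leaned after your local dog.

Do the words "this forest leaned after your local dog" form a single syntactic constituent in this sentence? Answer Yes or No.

Yes

These words form the whole clause headed by "leaned", so yes — one constituent.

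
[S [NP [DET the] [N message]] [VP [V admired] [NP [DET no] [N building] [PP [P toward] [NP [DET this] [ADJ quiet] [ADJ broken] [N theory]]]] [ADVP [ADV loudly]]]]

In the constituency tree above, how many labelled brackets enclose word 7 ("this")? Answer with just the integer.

The word sits inside DET, which is inside NP, inside PP, inside NP, inside VP, inside S — 6 brackets in all.

6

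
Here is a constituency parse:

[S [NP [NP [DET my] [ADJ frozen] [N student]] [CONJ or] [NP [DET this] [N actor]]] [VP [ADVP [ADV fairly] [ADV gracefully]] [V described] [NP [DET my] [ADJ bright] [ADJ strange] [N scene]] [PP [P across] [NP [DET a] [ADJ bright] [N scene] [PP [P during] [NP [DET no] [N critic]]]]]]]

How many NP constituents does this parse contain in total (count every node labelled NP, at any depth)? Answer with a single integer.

Scanning left to right, an opening `[NP` appears at word positions 1, 1, 5, 10, 15, 19 — 6 in total.

6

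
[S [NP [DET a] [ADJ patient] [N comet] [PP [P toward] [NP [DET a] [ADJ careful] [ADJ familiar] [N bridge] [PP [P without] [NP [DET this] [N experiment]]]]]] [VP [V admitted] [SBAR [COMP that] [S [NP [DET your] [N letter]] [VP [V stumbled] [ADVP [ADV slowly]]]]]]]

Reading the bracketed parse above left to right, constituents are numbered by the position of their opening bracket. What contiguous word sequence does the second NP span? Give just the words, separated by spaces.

a careful familiar bridge without this experiment

Opening `[NP` markers occur at word positions 1, 5, 10, 14; the second of these opens the constituent [NP a careful familiar bridge without this experiment].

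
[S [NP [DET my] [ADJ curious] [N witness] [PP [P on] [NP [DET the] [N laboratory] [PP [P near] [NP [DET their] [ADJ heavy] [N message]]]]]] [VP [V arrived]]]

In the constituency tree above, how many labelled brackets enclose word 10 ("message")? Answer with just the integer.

Counting open brackets not yet closed at "message": [S [NP [PP [NP [PP [NP [N = 7.

7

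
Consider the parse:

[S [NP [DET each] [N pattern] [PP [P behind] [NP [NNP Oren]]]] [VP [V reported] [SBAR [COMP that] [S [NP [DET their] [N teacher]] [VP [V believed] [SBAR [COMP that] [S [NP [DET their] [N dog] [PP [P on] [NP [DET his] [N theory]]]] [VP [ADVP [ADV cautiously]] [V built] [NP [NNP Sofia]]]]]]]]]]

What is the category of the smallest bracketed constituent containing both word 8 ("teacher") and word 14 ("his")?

The smallest bracket enclosing both words is [S their teacher believed that their dog on his theory cautiously built Sofia], so the label is S.

S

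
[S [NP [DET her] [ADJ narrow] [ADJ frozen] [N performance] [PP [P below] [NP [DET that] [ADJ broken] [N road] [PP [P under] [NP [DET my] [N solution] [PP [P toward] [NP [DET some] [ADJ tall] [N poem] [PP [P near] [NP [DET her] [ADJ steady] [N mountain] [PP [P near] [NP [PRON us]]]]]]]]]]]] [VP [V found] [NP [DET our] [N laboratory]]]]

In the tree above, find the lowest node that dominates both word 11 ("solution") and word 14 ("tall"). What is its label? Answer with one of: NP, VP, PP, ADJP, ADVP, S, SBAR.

NP

The smallest bracket enclosing both words is [NP my solution toward some tall poem near her steady mountain near us], so the label is NP.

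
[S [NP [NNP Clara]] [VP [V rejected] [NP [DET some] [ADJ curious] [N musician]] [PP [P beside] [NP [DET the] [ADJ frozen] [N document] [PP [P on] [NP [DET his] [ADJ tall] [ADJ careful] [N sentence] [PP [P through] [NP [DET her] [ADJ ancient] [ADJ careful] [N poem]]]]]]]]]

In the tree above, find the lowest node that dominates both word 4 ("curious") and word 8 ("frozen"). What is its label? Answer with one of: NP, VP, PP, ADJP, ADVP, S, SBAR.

Word 4 lies under S → VP → NP → ADJ; word 8 lies under S → VP → PP → NP → ADJ. The lowest shared node is the VP.

VP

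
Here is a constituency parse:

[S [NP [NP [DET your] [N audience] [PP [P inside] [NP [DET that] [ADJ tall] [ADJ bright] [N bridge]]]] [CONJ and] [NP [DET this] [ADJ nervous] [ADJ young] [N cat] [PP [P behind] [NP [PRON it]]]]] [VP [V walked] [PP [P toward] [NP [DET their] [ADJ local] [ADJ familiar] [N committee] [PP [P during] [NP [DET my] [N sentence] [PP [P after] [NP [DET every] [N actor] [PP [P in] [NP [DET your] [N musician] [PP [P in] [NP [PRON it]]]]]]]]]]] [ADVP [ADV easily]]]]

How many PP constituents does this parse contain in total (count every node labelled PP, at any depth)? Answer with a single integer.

7

The PP constituents are: [PP inside that tall bright bridge]; [PP behind it]; [PP toward their local familiar committee during my sentence after every actor in your musician in it]; [PP during my sentence after every actor in your musician in it]; [PP after every actor in your musician in it]; [PP in your musician in it] …. Total: 7.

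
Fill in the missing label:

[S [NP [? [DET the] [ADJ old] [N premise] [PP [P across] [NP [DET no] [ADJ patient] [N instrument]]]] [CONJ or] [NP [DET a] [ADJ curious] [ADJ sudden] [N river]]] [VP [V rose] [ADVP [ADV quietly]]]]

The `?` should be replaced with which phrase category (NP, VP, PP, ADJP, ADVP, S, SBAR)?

NP

The `?` node immediately contains: DET 'the', ADJ 'old', N 'premise', PP. That is the internal structure of a noun phrase, so the label is NP.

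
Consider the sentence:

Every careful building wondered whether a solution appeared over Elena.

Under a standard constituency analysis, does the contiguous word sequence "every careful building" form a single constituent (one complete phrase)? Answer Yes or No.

The sequence corresponds to a single NP node — the noun phrase "every careful building".

Yes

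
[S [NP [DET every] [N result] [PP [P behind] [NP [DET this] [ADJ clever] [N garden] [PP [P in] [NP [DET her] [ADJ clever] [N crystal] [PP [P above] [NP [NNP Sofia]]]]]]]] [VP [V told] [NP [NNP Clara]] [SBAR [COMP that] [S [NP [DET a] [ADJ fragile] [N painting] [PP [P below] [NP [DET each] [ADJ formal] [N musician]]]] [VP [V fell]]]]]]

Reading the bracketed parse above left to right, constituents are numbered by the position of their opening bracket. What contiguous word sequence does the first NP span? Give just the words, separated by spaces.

The NP opening brackets appear, in order, over: "every result behind this clever garden in her clever crystal above Sofia"; "this clever garden in her clever crystal above Sofia"; "her clever crystal above Sofia"; "Sofia"; "Clara"; "a fragile painting below each formal musician"; "each formal musician". The first one spans "every result behind this clever garden in her clever crystal above Sofia".

every result behind this clever garden in her clever crystal above Sofia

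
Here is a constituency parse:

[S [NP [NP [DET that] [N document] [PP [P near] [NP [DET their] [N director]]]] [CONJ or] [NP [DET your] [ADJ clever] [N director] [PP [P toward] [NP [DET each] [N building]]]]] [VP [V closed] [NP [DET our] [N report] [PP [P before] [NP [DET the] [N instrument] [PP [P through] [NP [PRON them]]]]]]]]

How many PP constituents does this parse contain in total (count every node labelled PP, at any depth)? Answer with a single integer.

4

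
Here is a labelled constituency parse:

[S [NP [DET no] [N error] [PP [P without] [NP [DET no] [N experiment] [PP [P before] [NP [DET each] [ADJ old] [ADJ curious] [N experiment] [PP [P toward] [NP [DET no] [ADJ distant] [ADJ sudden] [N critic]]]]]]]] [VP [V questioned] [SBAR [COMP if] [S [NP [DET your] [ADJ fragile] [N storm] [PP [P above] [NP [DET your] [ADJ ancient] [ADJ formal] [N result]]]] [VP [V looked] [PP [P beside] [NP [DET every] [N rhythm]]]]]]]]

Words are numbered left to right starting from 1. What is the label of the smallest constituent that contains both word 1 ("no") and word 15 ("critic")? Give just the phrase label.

NP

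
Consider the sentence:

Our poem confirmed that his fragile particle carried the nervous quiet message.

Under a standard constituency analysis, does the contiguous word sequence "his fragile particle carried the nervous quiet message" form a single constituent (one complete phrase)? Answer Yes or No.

The sequence corresponds to a single S node — the clause "his fragile particle carried the nervous quiet message".

Yes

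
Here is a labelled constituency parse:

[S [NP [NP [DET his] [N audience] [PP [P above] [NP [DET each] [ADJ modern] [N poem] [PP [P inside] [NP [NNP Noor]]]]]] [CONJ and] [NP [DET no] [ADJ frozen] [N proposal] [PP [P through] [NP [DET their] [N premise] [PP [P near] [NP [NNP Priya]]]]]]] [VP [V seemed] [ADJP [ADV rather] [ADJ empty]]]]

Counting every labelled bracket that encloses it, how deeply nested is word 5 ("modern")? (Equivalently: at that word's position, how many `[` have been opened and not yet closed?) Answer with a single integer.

6

Path from the root down to the word: S → NP → NP → PP → NP → ADJ. That is 6 enclosing brackets.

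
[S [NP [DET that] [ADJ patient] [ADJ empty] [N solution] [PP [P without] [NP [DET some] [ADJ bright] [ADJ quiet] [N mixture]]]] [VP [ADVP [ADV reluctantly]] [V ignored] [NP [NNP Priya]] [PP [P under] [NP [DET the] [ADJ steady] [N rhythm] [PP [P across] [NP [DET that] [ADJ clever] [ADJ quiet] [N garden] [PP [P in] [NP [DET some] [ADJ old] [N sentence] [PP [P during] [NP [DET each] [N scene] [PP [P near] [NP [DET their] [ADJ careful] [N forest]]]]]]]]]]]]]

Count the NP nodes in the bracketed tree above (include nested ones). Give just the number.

8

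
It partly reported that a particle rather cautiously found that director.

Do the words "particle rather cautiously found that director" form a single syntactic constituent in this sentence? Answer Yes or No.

The smallest constituent containing the whole sequence is the clause [S a particle rather cautiously found that director], but the sequence is only part of it — it straddles the boundary between noun phrase "a particle" and verb phrase "rather cautiously found that director".

No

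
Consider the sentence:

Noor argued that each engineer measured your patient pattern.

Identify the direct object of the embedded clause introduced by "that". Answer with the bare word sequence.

your patient pattern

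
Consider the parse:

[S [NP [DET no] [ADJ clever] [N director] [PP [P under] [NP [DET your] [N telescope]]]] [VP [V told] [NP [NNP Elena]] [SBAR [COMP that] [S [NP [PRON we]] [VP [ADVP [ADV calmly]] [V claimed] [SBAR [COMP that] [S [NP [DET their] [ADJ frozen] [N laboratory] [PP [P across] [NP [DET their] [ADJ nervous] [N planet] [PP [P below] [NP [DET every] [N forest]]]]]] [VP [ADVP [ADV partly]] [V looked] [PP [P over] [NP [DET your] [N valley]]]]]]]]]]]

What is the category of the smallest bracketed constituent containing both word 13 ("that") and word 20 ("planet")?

SBAR

Both words fall inside [SBAR that their frozen laboratory across their nervous planet below every forest partly looked over your valley] (words 13–28), and no smaller constituent contains them both. Label: SBAR.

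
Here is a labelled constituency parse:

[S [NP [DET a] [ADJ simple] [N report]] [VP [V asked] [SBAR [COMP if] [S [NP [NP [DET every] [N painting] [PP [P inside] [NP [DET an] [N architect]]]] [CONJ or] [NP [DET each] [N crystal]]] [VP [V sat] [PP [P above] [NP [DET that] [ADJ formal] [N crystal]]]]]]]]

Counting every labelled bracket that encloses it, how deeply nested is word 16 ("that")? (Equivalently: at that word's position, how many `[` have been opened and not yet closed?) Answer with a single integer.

8

Path from the root down to the word: S → VP → SBAR → S → VP → PP → NP → DET. That is 8 enclosing brackets.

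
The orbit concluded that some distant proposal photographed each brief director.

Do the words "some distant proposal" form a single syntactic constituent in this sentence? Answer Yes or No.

Yes

"some distant proposal" is exactly the noun phrase [NP some distant proposal], a complete constituent.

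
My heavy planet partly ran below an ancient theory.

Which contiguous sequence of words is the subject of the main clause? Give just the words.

my heavy planet

The subject of the main clause is the NP immediately before the verb "ran": "my heavy planet".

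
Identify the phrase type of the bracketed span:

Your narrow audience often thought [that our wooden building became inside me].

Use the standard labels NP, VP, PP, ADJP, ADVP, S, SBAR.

SBAR

The span is built around the complementizer "that" — a subordinate clause (SBAR).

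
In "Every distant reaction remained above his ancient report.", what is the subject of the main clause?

The subject of the main clause is the NP immediately before the verb "remained": "every distant reaction".

every distant reaction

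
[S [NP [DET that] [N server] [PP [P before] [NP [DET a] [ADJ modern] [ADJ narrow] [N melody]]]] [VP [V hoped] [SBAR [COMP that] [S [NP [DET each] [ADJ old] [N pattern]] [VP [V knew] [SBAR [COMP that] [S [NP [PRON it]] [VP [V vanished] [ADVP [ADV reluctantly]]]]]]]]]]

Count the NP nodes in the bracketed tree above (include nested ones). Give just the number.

The NP constituents are: [NP that server before a modern narrow melody]; [NP a modern narrow melody]; [NP each old pattern]; [NP it]. Total: 4.

4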